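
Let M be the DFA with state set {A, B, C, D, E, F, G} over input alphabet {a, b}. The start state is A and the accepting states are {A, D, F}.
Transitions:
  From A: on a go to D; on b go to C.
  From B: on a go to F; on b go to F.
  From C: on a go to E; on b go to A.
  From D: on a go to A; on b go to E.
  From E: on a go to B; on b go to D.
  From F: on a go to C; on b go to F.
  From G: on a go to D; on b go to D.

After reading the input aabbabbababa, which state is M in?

A --a--> D
D --a--> A
A --b--> C
C --b--> A
A --a--> D
D --b--> E
E --b--> D
D --a--> A
A --b--> C
C --a--> E
E --b--> D
D --a--> A

A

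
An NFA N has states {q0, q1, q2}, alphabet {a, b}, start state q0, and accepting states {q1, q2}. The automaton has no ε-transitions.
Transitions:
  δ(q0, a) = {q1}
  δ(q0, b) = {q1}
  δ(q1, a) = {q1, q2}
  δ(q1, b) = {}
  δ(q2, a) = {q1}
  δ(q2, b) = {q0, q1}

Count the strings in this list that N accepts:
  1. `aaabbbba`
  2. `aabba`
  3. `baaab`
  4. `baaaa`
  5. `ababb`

3

`aaabbbba`: rejected
`aabba`: accepted
`baaab`: accepted
`baaaa`: accepted
`ababb`: rejected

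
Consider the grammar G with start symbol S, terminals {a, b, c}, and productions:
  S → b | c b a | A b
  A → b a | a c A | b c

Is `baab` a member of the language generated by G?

no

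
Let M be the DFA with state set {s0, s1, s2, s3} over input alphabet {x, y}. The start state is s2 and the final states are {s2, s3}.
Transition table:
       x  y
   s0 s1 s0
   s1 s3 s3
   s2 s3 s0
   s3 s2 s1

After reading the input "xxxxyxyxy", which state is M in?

s2 --x--> s3
s3 --x--> s2
s2 --x--> s3
s3 --x--> s2
s2 --y--> s0
s0 --x--> s1
s1 --y--> s3
s3 --x--> s2
s2 --y--> s0

s0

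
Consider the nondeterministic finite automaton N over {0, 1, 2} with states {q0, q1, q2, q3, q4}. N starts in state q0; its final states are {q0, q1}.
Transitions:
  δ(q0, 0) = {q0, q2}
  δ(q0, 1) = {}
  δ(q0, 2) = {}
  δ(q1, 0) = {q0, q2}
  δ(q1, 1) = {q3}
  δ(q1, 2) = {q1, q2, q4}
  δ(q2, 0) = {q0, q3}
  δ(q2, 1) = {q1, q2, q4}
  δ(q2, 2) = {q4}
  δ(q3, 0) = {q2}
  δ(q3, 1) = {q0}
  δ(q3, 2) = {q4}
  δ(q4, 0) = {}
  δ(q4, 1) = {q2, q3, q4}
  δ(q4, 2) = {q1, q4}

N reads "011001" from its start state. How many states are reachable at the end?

4

Start: {q0}
read 0: {q0, q2}
read 1: {q1, q2, q4}
read 1: {q1, q2, q3, q4}
read 0: {q0, q2, q3}
read 0: {q0, q2, q3}
read 1: {q0, q1, q2, q4}
Final reachable set {q0, q1, q2, q4} has 4 states.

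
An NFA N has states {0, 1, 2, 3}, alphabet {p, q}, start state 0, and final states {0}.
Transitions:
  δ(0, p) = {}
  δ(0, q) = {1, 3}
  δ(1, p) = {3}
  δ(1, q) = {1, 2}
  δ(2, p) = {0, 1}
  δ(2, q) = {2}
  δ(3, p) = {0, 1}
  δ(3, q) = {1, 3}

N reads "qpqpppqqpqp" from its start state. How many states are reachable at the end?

Start: {0}
read q: {1, 3}
read p: {0, 1, 3}
read q: {1, 2, 3}
read p: {0, 1, 3}
read p: {0, 1, 3}
read p: {0, 1, 3}
read q: {1, 2, 3}
read q: {1, 2, 3}
read p: {0, 1, 3}
read q: {1, 2, 3}
read p: {0, 1, 3}
Final reachable set {0, 1, 3} has 3 states.

3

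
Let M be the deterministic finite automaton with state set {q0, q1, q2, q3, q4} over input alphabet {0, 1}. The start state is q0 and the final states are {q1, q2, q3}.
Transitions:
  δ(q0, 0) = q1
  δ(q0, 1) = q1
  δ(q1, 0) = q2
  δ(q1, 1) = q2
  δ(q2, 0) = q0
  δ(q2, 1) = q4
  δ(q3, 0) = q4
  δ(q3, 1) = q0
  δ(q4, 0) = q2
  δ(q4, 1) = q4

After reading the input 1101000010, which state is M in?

q0 --1--> q1
q1 --1--> q2
q2 --0--> q0
q0 --1--> q1
q1 --0--> q2
q2 --0--> q0
q0 --0--> q1
q1 --0--> q2
q2 --1--> q4
q4 --0--> q2

q2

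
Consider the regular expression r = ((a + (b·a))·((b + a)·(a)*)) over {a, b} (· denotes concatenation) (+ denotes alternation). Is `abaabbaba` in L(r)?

No split of abaabbaba into u·v has (a+(b·a)) matching u and ((b+a)·(a)*) matching v.

no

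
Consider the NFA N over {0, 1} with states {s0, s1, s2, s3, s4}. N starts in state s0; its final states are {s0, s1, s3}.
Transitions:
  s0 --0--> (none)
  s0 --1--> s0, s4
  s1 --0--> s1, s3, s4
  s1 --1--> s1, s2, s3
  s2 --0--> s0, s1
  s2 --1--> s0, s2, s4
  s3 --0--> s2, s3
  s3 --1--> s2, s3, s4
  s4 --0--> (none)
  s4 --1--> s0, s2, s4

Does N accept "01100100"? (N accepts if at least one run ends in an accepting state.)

rejected

Start: {s0}
read 0: {}
The reachable set is empty and stays empty for the remaining 7 symbols.
Reachable ∩ accepting = {} — empty.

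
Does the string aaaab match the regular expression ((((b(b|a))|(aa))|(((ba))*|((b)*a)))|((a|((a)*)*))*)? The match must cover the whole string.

no

Neither (((b(b|a))|(aa))|(((ba))*|((b)*a))) nor ((a|((a)*)*))* matches aaaab.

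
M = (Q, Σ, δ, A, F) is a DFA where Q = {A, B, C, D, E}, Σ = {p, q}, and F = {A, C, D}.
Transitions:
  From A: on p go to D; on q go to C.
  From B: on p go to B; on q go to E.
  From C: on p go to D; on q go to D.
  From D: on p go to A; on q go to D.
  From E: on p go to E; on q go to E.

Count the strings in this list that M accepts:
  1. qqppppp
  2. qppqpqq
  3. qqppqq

qqppppp: accepted
qppqpqq: accepted
qqppqq: accepted

3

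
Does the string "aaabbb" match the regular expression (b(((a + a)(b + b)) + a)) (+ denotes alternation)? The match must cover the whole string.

No split of aaabbb into u·v has b matching u and (((a+a)(b+b))+a) matching v.

no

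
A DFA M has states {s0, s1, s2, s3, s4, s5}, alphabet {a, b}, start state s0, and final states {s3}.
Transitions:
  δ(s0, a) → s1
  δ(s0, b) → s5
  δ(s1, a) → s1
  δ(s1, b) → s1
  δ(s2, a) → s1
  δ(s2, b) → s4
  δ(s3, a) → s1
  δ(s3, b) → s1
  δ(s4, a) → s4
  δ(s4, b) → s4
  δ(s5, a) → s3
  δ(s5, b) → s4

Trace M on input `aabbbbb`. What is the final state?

s1

s0 --a--> s1
s1 --a--> s1
s1 --b--> s1
s1 --b--> s1
s1 --b--> s1
s1 --b--> s1
s1 --b--> s1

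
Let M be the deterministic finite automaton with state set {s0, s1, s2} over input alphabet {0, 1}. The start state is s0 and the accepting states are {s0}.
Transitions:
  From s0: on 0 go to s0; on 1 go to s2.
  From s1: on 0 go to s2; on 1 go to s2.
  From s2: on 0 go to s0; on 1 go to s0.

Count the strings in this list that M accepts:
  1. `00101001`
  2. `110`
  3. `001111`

2

`00101001`: rejected
`110`: accepted
`001111`: accepted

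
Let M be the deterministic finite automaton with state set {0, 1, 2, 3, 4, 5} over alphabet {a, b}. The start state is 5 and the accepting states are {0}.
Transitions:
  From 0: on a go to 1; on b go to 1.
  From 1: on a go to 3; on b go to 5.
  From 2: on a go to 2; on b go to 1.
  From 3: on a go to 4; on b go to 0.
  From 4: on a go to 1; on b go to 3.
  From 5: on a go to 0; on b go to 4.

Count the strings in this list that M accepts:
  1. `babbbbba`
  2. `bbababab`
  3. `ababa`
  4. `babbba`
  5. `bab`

`babbbbba`: rejected
`bbababab`: rejected
`ababa`: rejected
`babbba`: rejected
`bab`: rejected

0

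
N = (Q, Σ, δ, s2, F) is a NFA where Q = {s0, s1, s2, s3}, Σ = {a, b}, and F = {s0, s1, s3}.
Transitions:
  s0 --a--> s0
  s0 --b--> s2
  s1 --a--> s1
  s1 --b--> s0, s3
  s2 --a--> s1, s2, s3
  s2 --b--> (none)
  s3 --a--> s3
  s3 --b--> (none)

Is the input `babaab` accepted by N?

Start: {s2}
read b: {}
The reachable set is empty and stays empty for the remaining 5 symbols.
Reachable ∩ accepting = {} — empty.

rejected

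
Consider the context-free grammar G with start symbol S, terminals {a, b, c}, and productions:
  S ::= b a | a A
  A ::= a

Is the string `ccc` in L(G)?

no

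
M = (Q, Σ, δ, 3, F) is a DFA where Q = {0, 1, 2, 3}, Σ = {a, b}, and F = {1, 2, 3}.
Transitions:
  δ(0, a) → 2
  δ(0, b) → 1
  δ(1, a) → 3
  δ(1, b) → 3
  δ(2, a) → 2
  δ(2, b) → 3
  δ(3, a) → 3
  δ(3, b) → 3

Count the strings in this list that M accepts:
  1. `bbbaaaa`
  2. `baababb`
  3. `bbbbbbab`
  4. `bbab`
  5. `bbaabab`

`bbbaaaa`: accepted
`baababb`: accepted
`bbbbbbab`: accepted
`bbab`: accepted
`bbaabab`: accepted

5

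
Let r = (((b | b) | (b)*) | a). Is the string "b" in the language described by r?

The left alternative ((b|b)|(b)*) matches b.

yes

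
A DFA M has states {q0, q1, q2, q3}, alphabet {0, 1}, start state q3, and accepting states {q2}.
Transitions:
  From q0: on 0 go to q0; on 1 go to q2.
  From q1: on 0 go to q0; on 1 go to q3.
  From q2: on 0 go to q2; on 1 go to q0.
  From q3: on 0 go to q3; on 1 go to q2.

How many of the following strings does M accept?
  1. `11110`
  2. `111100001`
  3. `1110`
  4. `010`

3

`11110`: rejected
`111100001`: accepted
`1110`: accepted
`010`: accepted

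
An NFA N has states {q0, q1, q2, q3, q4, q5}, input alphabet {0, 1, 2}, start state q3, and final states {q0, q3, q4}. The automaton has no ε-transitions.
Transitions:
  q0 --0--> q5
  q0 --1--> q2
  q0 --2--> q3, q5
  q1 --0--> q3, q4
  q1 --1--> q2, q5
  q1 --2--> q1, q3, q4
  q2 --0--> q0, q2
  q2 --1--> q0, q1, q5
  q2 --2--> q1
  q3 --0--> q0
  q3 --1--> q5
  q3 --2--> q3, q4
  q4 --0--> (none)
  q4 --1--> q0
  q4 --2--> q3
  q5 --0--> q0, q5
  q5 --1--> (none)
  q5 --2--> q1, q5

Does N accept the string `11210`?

rejected

Start: {q3}
read 1: {q5}
read 1: {}
The reachable set is empty and stays empty for the remaining 3 symbols.
Reachable ∩ accepting = {} — empty.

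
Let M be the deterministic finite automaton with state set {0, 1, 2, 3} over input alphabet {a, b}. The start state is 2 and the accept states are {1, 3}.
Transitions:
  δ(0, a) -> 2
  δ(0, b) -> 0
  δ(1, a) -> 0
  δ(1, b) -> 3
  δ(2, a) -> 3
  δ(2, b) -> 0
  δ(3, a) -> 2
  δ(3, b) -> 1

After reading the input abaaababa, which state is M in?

2

2 --a--> 3
3 --b--> 1
1 --a--> 0
0 --a--> 2
2 --a--> 3
3 --b--> 1
1 --a--> 0
0 --b--> 0
0 --a--> 2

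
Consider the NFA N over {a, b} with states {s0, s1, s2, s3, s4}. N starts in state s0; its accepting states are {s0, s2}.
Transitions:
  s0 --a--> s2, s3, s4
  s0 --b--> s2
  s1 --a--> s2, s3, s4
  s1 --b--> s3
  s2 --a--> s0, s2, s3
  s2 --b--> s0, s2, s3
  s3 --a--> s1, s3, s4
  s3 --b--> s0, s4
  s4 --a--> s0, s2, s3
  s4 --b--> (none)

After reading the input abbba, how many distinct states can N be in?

Start: {s0}
read a: {s2, s3, s4}
read b: {s0, s2, s3, s4}
read b: {s0, s2, s3, s4}
read b: {s0, s2, s3, s4}
read a: {s0, s1, s2, s3, s4}
Final reachable set {s0, s1, s2, s3, s4} has 5 states.

5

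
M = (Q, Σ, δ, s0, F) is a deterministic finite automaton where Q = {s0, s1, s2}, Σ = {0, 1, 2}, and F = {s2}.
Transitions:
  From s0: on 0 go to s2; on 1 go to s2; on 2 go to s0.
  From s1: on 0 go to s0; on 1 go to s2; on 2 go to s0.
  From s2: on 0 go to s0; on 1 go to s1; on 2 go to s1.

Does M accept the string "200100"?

accepted

s0 --2--> s0
s0 --0--> s2
s2 --0--> s0
s0 --1--> s2
s2 --0--> s0
s0 --0--> s2
End in state s2, which is an accepting state.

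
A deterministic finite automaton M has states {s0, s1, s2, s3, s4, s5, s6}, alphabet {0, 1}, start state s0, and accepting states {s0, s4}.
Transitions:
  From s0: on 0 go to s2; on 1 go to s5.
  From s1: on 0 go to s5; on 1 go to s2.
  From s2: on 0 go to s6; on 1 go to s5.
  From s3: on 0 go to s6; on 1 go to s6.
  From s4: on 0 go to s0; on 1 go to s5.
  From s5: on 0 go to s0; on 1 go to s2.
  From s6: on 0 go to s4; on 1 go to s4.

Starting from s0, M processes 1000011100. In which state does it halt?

s2

s0 --1--> s5
s5 --0--> s0
s0 --0--> s2
s2 --0--> s6
s6 --0--> s4
s4 --1--> s5
s5 --1--> s2
s2 --1--> s5
s5 --0--> s0
s0 --0--> s2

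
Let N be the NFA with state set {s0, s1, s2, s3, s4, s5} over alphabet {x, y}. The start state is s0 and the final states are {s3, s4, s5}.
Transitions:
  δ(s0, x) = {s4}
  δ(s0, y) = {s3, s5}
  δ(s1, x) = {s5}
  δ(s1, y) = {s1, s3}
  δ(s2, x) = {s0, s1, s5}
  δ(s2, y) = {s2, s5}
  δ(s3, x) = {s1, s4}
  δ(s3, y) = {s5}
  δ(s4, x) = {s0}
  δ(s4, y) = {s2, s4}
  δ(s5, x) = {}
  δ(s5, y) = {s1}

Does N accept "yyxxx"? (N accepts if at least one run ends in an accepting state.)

rejected

Start: {s0}
read y: {s3, s5}
read y: {s1, s5}
read x: {s5}
read x: {}
The reachable set is empty and stays empty for the remaining 1 symbol.
Reachable ∩ accepting = {} — empty.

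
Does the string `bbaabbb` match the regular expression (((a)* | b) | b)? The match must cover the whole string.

Neither ((a)*|b) nor b matches bbaabbb.

no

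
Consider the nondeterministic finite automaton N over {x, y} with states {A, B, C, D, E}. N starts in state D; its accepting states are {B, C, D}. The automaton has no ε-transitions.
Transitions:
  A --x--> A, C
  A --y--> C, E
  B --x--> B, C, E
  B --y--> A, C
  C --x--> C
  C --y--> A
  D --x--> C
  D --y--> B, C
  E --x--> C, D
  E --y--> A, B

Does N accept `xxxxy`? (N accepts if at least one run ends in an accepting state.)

rejected

Start: {D}
read x: {C}
read x: {C}
read x: {C}
read x: {C}
read y: {A}
Reachable ∩ accepting = {} — empty.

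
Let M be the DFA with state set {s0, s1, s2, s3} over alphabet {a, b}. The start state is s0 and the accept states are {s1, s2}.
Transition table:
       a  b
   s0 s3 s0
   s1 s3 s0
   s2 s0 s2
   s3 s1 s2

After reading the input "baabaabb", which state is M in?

s0 --b--> s0
s0 --a--> s3
s3 --a--> s1
s1 --b--> s0
s0 --a--> s3
s3 --a--> s1
s1 --b--> s0
s0 --b--> s0

s0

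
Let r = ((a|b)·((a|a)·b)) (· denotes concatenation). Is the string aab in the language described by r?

Split as a·ab: (a|b) matches a and ((a|a)·b) matches ab.

yes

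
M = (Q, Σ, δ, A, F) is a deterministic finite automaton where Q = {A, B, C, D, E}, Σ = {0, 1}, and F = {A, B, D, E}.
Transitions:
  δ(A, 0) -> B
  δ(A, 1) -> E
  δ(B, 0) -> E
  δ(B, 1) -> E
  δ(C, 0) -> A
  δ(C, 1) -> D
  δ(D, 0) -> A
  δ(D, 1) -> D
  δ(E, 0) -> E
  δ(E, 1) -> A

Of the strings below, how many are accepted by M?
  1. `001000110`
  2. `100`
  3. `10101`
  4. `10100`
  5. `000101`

5

`001000110`: accepted
`100`: accepted
`10101`: accepted
`10100`: accepted
`000101`: accepted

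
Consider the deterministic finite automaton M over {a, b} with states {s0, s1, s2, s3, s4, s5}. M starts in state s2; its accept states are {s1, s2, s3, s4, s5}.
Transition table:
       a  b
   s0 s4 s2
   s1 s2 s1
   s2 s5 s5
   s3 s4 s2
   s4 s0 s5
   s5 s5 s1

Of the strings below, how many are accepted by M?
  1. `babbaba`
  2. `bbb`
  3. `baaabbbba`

`babbaba`: accepted
`bbb`: accepted
`baaabbbba`: accepted

3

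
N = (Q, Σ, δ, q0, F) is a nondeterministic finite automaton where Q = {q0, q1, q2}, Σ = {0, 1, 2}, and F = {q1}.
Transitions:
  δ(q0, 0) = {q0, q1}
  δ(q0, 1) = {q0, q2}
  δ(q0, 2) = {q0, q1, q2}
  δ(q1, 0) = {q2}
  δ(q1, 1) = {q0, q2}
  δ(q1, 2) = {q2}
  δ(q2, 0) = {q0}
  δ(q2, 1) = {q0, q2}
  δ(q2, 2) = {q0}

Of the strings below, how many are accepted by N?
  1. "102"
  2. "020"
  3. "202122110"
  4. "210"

"102": accepted
"020": accepted
"202122110": accepted
"210": accepted

4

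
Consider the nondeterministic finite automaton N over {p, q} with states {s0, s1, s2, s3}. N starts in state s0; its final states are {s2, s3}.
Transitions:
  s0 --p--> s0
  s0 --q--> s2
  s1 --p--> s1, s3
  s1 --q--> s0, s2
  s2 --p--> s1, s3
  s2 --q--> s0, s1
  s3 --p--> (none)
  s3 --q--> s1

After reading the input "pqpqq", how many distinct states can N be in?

3

Start: {s0}
read p: {s0}
read q: {s2}
read p: {s1, s3}
read q: {s0, s1, s2}
read q: {s0, s1, s2}
Final reachable set {s0, s1, s2} has 3 states.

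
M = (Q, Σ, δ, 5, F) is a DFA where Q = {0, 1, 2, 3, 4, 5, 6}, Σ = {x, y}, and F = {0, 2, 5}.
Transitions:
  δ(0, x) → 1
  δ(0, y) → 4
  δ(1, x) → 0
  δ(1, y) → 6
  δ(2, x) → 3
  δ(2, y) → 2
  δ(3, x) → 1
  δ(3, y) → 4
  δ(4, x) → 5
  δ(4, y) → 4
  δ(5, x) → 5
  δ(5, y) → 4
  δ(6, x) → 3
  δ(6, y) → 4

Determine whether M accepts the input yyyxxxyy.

5 --y--> 4
4 --y--> 4
4 --y--> 4
4 --x--> 5
5 --x--> 5
5 --x--> 5
5 --y--> 4
4 --y--> 4
End in state 4, which is not an accepting state.

rejected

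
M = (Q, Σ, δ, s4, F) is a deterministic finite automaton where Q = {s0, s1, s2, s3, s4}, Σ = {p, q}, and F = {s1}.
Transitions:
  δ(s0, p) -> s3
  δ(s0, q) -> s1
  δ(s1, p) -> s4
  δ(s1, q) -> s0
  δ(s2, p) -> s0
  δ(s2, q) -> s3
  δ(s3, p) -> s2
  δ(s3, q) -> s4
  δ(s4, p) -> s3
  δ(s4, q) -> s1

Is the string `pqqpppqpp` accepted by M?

rejected

s4 --p--> s3
s3 --q--> s4
s4 --q--> s1
s1 --p--> s4
s4 --p--> s3
s3 --p--> s2
s2 --q--> s3
s3 --p--> s2
s2 --p--> s0
End in state s0, which is not an accepting state.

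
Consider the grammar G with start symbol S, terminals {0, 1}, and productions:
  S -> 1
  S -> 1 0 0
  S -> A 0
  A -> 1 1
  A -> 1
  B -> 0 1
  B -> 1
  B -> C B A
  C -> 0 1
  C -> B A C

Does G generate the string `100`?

yes

S ⇒ 100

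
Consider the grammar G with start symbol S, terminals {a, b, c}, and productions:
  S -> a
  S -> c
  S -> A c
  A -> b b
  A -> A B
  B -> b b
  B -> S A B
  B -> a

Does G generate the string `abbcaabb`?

no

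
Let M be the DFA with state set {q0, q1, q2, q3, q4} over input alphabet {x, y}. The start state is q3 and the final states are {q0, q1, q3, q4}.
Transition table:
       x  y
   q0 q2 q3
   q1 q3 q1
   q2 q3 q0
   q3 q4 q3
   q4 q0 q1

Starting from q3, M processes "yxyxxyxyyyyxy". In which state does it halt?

q3 --y--> q3
q3 --x--> q4
q4 --y--> q1
q1 --x--> q3
q3 --x--> q4
q4 --y--> q1
q1 --x--> q3
q3 --y--> q3
q3 --y--> q3
q3 --y--> q3
q3 --y--> q3
q3 --x--> q4
q4 --y--> q1

q1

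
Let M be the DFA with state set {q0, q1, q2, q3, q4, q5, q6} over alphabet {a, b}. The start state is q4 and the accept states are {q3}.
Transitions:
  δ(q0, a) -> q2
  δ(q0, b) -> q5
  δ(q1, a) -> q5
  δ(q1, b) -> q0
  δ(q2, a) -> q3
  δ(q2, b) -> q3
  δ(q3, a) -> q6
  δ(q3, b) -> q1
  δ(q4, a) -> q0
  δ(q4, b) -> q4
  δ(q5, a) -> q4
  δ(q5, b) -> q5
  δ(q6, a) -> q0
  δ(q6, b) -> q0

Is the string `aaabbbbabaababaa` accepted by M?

accepted

q4 --a--> q0
q0 --a--> q2
q2 --a--> q3
q3 --b--> q1
q1 --b--> q0
q0 --b--> q5
q5 --b--> q5
q5 --a--> q4
q4 --b--> q4
q4 --a--> q0
q0 --a--> q2
q2 --b--> q3
q3 --a--> q6
q6 --b--> q0
q0 --a--> q2
q2 --a--> q3
End in state q3, which is an accepting state.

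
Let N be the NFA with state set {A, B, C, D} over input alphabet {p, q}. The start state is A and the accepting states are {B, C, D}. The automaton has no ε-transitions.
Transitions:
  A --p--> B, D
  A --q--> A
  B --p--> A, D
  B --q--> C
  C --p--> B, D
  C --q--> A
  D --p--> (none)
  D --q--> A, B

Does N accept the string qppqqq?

rejected

Start: {A}
read q: {A}
read p: {B, D}
read p: {A, D}
read q: {A, B}
read q: {A, C}
read q: {A}
Reachable ∩ accepting = {} — empty.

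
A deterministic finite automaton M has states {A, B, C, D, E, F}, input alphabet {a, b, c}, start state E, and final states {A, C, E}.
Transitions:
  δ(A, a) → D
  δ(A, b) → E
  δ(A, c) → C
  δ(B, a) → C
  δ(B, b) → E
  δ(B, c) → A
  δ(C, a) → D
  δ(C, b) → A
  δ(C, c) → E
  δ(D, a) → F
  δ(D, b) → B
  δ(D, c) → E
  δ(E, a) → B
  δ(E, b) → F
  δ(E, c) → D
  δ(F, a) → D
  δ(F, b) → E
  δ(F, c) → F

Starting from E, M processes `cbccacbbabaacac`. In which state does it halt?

E --c--> D
D --b--> B
B --c--> A
A --c--> C
C --a--> D
D --c--> E
E --b--> F
F --b--> E
E --a--> B
B --b--> E
E --a--> B
B --a--> C
C --c--> E
E --a--> B
B --c--> A

A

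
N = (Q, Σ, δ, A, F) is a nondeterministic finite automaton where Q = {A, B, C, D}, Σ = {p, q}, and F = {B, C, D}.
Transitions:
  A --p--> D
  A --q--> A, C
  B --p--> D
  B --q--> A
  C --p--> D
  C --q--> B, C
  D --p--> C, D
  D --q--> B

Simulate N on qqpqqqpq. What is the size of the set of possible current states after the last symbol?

Start: {A}
read q: {A, C}
read q: {A, B, C}
read p: {D}
read q: {B}
read q: {A}
read q: {A, C}
read p: {D}
read q: {B}
Final reachable set {B} has 1 state.

1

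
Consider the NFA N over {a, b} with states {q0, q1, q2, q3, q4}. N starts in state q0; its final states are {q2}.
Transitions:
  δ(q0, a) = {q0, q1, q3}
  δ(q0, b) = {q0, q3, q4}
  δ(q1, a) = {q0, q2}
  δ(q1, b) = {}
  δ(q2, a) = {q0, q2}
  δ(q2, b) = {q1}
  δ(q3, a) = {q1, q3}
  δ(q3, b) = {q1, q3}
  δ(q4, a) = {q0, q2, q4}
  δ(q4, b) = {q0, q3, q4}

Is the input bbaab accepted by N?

rejected

Start: {q0}
read b: {q0, q3, q4}
read b: {q0, q1, q3, q4}
read a: {q0, q1, q2, q3, q4}
read a: {q0, q1, q2, q3, q4}
read b: {q0, q1, q3, q4}
Reachable ∩ accepting = {} — empty.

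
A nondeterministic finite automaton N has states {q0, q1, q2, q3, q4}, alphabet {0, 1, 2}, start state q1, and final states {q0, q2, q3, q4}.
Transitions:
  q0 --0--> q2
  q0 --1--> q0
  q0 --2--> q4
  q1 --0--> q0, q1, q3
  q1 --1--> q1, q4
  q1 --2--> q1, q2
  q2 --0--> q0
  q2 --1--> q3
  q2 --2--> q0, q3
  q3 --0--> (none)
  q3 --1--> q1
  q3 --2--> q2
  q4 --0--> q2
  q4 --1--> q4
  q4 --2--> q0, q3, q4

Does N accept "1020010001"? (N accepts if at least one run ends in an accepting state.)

Start: {q1}
read 1: {q1, q4}
read 0: {q0, q1, q2, q3}
read 2: {q0, q1, q2, q3, q4}
read 0: {q0, q1, q2, q3}
read 0: {q0, q1, q2, q3}
read 1: {q0, q1, q3, q4}
read 0: {q0, q1, q2, q3}
read 0: {q0, q1, q2, q3}
read 0: {q0, q1, q2, q3}
read 1: {q0, q1, q3, q4}
Reachable ∩ accepting = {q0, q3, q4} — nonempty.

accepted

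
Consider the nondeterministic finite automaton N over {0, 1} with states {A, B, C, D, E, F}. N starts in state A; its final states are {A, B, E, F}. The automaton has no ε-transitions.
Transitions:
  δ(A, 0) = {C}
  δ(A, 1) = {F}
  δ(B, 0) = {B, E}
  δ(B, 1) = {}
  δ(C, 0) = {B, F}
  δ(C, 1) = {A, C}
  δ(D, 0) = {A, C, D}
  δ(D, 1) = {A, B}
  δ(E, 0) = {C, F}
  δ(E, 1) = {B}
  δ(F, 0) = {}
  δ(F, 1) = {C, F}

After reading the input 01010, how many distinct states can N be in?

Start: {A}
read 0: {C}
read 1: {A, C}
read 0: {B, C, F}
read 1: {A, C, F}
read 0: {B, C, F}
Final reachable set {B, C, F} has 3 states.

3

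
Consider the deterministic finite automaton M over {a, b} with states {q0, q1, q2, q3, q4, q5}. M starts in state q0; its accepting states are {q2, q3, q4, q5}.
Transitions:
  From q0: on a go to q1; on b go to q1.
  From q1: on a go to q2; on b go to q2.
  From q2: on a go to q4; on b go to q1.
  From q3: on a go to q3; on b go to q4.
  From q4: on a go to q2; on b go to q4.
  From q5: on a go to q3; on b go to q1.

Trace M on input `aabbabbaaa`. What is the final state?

q0 --a--> q1
q1 --a--> q2
q2 --b--> q1
q1 --b--> q2
q2 --a--> q4
q4 --b--> q4
q4 --b--> q4
q4 --a--> q2
q2 --a--> q4
q4 --a--> q2

q2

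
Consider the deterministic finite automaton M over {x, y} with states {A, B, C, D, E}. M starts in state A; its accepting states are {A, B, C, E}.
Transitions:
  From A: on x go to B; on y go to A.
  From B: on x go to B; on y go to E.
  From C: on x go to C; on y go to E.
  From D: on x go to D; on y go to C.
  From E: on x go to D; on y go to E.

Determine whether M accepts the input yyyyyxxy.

accepted

A --y--> A
A --y--> A
A --y--> A
A --y--> A
A --y--> A
A --x--> B
B --x--> B
B --y--> E
End in state E, which is an accepting state.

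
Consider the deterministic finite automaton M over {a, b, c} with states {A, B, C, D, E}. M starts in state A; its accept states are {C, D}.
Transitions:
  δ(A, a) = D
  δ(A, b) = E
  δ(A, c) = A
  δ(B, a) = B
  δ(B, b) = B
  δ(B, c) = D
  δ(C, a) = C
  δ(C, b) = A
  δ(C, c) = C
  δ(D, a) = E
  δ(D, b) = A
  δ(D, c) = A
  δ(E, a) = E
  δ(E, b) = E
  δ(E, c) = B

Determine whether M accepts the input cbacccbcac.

accepted

A --c--> A
A --b--> E
E --a--> E
E --c--> B
B --c--> D
D --c--> A
A --b--> E
E --c--> B
B --a--> B
B --c--> D
End in state D, which is an accepting state.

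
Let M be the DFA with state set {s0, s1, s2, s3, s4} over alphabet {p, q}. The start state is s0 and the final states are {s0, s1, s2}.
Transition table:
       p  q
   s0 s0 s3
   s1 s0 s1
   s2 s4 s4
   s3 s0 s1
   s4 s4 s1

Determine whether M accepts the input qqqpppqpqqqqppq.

s0 --q--> s3
s3 --q--> s1
s1 --q--> s1
s1 --p--> s0
s0 --p--> s0
s0 --p--> s0
s0 --q--> s3
s3 --p--> s0
s0 --q--> s3
s3 --q--> s1
s1 --q--> s1
s1 --q--> s1
s1 --p--> s0
s0 --p--> s0
s0 --q--> s3
End in state s3, which is not an accepting state.

rejected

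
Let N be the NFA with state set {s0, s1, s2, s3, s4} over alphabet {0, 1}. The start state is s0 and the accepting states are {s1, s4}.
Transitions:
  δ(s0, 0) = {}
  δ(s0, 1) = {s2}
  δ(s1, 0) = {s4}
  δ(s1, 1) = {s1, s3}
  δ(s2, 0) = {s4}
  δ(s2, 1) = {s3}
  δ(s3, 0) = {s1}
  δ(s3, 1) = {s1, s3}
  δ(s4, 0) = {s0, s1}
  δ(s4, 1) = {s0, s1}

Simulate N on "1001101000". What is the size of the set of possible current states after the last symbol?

Start: {s0}
read 1: {s2}
read 0: {s4}
read 0: {s0, s1}
read 1: {s1, s2, s3}
read 1: {s1, s3}
read 0: {s1, s4}
read 1: {s0, s1, s3}
read 0: {s1, s4}
read 0: {s0, s1, s4}
read 0: {s0, s1, s4}
Final reachable set {s0, s1, s4} has 3 states.

3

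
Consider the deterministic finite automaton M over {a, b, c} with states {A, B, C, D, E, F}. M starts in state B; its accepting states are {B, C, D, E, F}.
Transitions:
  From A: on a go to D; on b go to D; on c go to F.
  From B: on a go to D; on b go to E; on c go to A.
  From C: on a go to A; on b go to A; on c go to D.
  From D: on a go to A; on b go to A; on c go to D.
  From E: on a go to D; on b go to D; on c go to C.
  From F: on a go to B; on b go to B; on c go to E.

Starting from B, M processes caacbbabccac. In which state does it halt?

B --c--> A
A --a--> D
D --a--> A
A --c--> F
F --b--> B
B --b--> E
E --a--> D
D --b--> A
A --c--> F
F --c--> E
E --a--> D
D --c--> D

D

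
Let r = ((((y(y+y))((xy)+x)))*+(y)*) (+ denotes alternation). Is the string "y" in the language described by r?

The right alternative (y)* matches y.

yes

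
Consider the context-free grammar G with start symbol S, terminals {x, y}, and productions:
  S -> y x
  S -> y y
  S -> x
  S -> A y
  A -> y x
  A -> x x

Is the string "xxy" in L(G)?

S ⇒ Ay ⇒ xxy

yes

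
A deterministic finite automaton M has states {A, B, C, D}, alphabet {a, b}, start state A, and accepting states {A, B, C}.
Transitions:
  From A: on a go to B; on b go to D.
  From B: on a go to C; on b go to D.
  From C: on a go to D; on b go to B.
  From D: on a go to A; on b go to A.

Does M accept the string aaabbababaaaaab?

A --a--> B
B --a--> C
C --a--> D
D --b--> A
A --b--> D
D --a--> A
A --b--> D
D --a--> A
A --b--> D
D --a--> A
A --a--> B
B --a--> C
C --a--> D
D --a--> A
A --b--> D
End in state D, which is not an accepting state.

rejected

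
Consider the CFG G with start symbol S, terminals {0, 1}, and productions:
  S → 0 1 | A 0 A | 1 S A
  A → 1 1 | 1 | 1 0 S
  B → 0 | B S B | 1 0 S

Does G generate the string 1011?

S ⇒ A0A ⇒ 10A ⇒ 1011

yes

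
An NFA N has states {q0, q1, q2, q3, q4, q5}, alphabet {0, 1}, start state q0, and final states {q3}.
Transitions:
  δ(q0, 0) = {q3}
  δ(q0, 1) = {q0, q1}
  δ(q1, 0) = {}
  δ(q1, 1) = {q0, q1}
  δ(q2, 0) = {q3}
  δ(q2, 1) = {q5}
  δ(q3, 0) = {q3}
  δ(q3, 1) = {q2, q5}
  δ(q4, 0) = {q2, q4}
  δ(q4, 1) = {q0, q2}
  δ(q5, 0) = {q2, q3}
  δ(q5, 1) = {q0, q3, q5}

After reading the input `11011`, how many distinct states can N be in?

Start: {q0}
read 1: {q0, q1}
read 1: {q0, q1}
read 0: {q3}
read 1: {q2, q5}
read 1: {q0, q3, q5}
Final reachable set {q0, q3, q5} has 3 states.

3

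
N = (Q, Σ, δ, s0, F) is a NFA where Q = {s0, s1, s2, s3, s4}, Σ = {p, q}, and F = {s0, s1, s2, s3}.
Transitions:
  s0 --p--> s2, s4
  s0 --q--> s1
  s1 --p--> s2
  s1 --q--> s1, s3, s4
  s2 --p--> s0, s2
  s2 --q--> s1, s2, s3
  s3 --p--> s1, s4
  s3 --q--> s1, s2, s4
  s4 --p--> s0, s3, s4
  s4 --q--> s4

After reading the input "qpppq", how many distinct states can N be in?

Start: {s0}
read q: {s1}
read p: {s2}
read p: {s0, s2}
read p: {s0, s2, s4}
read q: {s1, s2, s3, s4}
Final reachable set {s1, s2, s3, s4} has 4 states.

4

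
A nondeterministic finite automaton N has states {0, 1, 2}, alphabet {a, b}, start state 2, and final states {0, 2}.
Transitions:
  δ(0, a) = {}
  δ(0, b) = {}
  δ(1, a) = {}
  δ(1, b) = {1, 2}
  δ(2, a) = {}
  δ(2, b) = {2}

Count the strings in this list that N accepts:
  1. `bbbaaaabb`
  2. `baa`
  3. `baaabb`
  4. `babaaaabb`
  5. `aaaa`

0

`bbbaaaabb`: rejected
`baa`: rejected
`baaabb`: rejected
`babaaaabb`: rejected
`aaaa`: rejected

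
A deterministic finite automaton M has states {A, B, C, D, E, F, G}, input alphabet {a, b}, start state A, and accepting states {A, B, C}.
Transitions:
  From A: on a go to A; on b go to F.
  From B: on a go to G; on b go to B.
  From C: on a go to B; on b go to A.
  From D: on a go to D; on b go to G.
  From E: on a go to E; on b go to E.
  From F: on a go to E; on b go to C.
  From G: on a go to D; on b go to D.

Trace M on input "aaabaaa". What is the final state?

A --a--> A
A --a--> A
A --a--> A
A --b--> F
F --a--> E
E --a--> E
E --a--> E

E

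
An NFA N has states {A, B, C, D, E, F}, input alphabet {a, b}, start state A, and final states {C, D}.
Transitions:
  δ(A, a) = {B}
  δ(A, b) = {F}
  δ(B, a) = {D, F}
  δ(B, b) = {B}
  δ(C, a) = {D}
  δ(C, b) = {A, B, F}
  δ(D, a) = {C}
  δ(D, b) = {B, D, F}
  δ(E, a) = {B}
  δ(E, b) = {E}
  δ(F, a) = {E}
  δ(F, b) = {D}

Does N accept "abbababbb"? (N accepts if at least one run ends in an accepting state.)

accepted

Start: {A}
read a: {B}
read b: {B}
read b: {B}
read a: {D, F}
read b: {B, D, F}
read a: {C, D, E, F}
read b: {A, B, D, E, F}
read b: {B, D, E, F}
read b: {B, D, E, F}
Reachable ∩ accepting = {D} — nonempty.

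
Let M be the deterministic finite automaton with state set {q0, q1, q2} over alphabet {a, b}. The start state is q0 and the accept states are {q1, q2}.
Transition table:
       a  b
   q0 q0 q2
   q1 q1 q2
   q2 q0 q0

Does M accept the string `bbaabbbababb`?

rejected

q0 --b--> q2
q2 --b--> q0
q0 --a--> q0
q0 --a--> q0
q0 --b--> q2
q2 --b--> q0
q0 --b--> q2
q2 --a--> q0
q0 --b--> q2
q2 --a--> q0
q0 --b--> q2
q2 --b--> q0
End in state q0, which is not an accepting state.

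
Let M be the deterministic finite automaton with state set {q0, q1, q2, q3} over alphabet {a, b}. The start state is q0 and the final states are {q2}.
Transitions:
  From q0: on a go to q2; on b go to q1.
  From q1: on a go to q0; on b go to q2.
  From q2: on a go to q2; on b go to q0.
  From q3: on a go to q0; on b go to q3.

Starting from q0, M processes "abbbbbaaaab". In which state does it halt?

q0

q0 --a--> q2
q2 --b--> q0
q0 --b--> q1
q1 --b--> q2
q2 --b--> q0
q0 --b--> q1
q1 --a--> q0
q0 --a--> q2
q2 --a--> q2
q2 --a--> q2
q2 --b--> q0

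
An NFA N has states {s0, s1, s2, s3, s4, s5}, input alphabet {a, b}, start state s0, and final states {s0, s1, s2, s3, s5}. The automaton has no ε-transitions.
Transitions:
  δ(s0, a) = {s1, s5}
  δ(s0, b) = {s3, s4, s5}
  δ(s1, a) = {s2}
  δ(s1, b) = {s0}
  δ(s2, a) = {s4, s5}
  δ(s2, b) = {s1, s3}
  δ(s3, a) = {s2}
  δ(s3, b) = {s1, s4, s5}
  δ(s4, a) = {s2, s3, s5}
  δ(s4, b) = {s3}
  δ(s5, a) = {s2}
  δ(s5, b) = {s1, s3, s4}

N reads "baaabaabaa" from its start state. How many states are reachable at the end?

Start: {s0}
read b: {s3, s4, s5}
read a: {s2, s3, s5}
read a: {s2, s4, s5}
read a: {s2, s3, s4, s5}
read b: {s1, s3, s4, s5}
read a: {s2, s3, s5}
read a: {s2, s4, s5}
read b: {s1, s3, s4}
read a: {s2, s3, s5}
read a: {s2, s4, s5}
Final reachable set {s2, s4, s5} has 3 states.

3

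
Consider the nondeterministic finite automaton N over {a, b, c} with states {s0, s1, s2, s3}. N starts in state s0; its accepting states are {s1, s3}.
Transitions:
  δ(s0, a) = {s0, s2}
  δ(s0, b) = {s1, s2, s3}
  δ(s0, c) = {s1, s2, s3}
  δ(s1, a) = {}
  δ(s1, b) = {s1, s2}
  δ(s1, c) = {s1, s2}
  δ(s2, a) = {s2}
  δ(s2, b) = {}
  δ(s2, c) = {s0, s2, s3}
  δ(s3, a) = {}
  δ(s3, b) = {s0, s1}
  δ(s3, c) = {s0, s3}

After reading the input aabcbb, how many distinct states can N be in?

4

Start: {s0}
read a: {s0, s2}
read a: {s0, s2}
read b: {s1, s2, s3}
read c: {s0, s1, s2, s3}
read b: {s0, s1, s2, s3}
read b: {s0, s1, s2, s3}
Final reachable set {s0, s1, s2, s3} has 4 states.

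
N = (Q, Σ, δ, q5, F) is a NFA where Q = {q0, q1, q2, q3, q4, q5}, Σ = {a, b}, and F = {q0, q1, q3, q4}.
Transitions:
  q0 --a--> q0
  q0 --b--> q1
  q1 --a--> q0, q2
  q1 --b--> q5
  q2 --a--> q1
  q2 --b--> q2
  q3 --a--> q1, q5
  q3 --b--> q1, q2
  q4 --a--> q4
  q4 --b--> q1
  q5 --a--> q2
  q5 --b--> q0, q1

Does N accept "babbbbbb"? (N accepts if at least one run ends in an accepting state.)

accepted

Start: {q5}
read b: {q0, q1}
read a: {q0, q2}
read b: {q1, q2}
read b: {q2, q5}
read b: {q0, q1, q2}
read b: {q1, q2, q5}
read b: {q0, q1, q2, q5}
read b: {q0, q1, q2, q5}
Reachable ∩ accepting = {q0, q1} — nonempty.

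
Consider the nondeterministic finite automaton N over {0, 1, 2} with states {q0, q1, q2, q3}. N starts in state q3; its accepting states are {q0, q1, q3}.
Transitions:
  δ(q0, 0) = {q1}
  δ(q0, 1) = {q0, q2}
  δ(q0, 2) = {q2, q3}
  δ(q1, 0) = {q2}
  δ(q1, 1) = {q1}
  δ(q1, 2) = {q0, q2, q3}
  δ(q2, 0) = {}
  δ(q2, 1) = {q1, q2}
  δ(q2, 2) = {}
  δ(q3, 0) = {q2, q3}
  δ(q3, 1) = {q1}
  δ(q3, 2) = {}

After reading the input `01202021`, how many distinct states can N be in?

3

Start: {q3}
read 0: {q2, q3}
read 1: {q1, q2}
read 2: {q0, q2, q3}
read 0: {q1, q2, q3}
read 2: {q0, q2, q3}
read 0: {q1, q2, q3}
read 2: {q0, q2, q3}
read 1: {q0, q1, q2}
Final reachable set {q0, q1, q2} has 3 states.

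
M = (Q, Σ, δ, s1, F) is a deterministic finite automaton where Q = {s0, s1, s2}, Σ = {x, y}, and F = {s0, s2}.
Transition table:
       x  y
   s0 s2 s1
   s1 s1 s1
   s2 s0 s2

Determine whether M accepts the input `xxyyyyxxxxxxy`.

s1 --x--> s1
s1 --x--> s1
s1 --y--> s1
s1 --y--> s1
s1 --y--> s1
s1 --y--> s1
s1 --x--> s1
s1 --x--> s1
s1 --x--> s1
s1 --x--> s1
s1 --x--> s1
s1 --x--> s1
s1 --y--> s1
End in state s1, which is not an accepting state.

rejected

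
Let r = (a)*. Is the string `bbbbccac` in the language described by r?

no

bbbbccac cannot be split into zero or more pieces each matching a.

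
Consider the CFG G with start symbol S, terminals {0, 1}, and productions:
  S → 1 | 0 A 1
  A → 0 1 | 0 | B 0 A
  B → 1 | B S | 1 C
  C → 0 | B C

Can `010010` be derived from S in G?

no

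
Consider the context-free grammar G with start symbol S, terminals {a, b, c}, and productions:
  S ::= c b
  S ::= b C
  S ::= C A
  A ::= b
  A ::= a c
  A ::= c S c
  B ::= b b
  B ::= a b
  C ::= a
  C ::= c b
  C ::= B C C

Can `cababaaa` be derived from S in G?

no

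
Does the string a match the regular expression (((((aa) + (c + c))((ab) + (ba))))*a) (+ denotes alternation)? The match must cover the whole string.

Split as ε·a: ((((aa)+(c+c))((ab)+(ba))))* matches ε and a matches a.

yes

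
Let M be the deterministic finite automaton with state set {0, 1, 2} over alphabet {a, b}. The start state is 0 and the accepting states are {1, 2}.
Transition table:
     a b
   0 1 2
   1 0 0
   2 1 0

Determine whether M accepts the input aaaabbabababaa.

rejected

0 --a--> 1
1 --a--> 0
0 --a--> 1
1 --a--> 0
0 --b--> 2
2 --b--> 0
0 --a--> 1
1 --b--> 0
0 --a--> 1
1 --b--> 0
0 --a--> 1
1 --b--> 0
0 --a--> 1
1 --a--> 0
End in state 0, which is not an accepting state.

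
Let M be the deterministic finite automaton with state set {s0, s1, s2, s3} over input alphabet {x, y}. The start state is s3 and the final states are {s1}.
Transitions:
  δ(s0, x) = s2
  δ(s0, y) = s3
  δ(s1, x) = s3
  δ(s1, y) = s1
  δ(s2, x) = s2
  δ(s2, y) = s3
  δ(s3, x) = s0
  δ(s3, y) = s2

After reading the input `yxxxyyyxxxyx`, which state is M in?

s0

s3 --y--> s2
s2 --x--> s2
s2 --x--> s2
s2 --x--> s2
s2 --y--> s3
s3 --y--> s2
s2 --y--> s3
s3 --x--> s0
s0 --x--> s2
s2 --x--> s2
s2 --y--> s3
s3 --x--> s0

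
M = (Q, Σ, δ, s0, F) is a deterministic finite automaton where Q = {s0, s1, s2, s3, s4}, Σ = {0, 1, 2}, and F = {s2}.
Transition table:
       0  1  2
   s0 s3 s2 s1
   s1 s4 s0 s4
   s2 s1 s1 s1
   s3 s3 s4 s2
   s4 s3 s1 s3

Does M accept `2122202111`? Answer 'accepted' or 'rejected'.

s0 --2--> s1
s1 --1--> s0
s0 --2--> s1
s1 --2--> s4
s4 --2--> s3
s3 --0--> s3
s3 --2--> s2
s2 --1--> s1
s1 --1--> s0
s0 --1--> s2
End in state s2, which is an accepting state.

accepted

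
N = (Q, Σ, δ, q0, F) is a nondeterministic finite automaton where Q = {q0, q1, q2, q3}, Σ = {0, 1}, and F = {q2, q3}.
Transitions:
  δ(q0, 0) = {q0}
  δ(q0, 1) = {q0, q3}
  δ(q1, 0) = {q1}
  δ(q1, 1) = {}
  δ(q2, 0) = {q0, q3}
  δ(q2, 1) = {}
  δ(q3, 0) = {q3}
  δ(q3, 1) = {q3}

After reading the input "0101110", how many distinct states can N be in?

Start: {q0}
read 0: {q0}
read 1: {q0, q3}
read 0: {q0, q3}
read 1: {q0, q3}
read 1: {q0, q3}
read 1: {q0, q3}
read 0: {q0, q3}
Final reachable set {q0, q3} has 2 states.

2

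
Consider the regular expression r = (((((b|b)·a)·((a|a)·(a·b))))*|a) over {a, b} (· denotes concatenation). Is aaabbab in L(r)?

Neither ((((b|b)·a)·((a|a)·(a·b))))* nor a matches aaabbab.

no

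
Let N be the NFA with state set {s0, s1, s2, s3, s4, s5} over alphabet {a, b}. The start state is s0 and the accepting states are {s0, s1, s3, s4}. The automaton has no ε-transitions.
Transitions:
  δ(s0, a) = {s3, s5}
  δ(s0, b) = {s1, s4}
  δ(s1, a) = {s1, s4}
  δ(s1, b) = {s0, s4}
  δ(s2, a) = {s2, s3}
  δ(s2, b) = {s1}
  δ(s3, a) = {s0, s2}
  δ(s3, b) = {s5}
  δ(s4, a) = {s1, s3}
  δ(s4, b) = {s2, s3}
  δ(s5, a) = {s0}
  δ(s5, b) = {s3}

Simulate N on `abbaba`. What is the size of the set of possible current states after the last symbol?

Start: {s0}
read a: {s3, s5}
read b: {s3, s5}
read b: {s3, s5}
read a: {s0, s2}
read b: {s1, s4}
read a: {s1, s3, s4}
Final reachable set {s1, s3, s4} has 3 states.

3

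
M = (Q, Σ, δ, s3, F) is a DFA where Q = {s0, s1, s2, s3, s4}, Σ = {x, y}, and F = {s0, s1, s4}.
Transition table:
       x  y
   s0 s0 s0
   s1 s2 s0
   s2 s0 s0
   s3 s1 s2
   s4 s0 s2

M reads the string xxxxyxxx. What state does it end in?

s3 --x--> s1
s1 --x--> s2
s2 --x--> s0
s0 --x--> s0
s0 --y--> s0
s0 --x--> s0
s0 --x--> s0
s0 --x--> s0

s0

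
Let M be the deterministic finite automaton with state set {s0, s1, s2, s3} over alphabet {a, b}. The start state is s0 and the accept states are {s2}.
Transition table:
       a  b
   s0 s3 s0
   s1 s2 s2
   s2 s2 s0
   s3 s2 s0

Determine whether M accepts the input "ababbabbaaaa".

accepted

s0 --a--> s3
s3 --b--> s0
s0 --a--> s3
s3 --b--> s0
s0 --b--> s0
s0 --a--> s3
s3 --b--> s0
s0 --b--> s0
s0 --a--> s3
s3 --a--> s2
s2 --a--> s2
s2 --a--> s2
End in state s2, which is an accepting state.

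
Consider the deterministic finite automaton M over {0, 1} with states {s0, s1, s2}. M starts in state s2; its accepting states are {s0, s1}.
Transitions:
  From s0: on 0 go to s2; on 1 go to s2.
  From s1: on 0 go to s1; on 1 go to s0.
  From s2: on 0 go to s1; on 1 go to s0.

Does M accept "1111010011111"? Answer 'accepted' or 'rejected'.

s2 --1--> s0
s0 --1--> s2
s2 --1--> s0
s0 --1--> s2
s2 --0--> s1
s1 --1--> s0
s0 --0--> s2
s2 --0--> s1
s1 --1--> s0
s0 --1--> s2
s2 --1--> s0
s0 --1--> s2
s2 --1--> s0
End in state s0, which is an accepting state.

accepted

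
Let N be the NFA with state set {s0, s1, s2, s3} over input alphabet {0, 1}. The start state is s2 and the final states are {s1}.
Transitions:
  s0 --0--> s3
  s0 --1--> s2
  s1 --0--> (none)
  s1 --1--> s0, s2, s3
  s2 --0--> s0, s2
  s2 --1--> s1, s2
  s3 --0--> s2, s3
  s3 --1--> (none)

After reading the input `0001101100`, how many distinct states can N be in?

Start: {s2}
read 0: {s0, s2}
read 0: {s0, s2, s3}
read 0: {s0, s2, s3}
read 1: {s1, s2}
read 1: {s0, s1, s2, s3}
read 0: {s0, s2, s3}
read 1: {s1, s2}
read 1: {s0, s1, s2, s3}
read 0: {s0, s2, s3}
read 0: {s0, s2, s3}
Final reachable set {s0, s2, s3} has 3 states.

3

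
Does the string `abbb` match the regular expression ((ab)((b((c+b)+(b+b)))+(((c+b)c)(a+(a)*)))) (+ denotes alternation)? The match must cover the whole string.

yes

Split as ab·bb: (ab) matches ab and ((b((c+b)+(b+b)))+(((c+b)c)(a+(a)*))) matches bb.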